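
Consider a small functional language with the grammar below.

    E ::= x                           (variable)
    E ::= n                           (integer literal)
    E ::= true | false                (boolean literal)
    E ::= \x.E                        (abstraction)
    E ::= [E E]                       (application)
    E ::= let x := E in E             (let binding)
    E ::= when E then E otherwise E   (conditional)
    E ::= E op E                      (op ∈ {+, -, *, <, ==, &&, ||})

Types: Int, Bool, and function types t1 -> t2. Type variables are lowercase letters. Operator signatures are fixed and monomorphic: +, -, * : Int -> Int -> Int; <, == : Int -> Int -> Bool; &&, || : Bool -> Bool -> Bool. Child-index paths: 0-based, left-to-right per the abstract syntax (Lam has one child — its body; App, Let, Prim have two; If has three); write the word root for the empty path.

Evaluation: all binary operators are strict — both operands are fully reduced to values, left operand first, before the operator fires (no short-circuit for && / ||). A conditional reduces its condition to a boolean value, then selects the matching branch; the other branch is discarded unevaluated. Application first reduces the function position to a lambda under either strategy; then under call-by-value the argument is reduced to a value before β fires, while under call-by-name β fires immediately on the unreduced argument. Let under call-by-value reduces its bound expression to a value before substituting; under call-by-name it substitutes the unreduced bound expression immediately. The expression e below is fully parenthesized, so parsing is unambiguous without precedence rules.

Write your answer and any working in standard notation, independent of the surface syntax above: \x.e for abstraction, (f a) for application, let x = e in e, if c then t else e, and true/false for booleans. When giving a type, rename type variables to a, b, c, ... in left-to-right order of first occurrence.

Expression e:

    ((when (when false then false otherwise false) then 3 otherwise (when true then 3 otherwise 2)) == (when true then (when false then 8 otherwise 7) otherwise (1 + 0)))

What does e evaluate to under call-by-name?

Answer: false

Trace:
step 0: ((if (if false then false else false) then 3 else (if true then 3 else 2)) == (if true then (if false then 8 else 7) else (1 + 0)))
step 1: [if@0.0] ((if false then 3 else (if true then 3 else 2)) == (if true then (if false then 8 else 7) else (1 + 0)))
step 2: [if@0] ((if true then 3 else 2) == (if true then (if false then 8 else 7) else (1 + 0)))
step 3: [if@0] (3 == (if true then (if false then 8 else 7) else (1 + 0)))
step 4: [if@1] (3 == (if false then 8 else 7))
step 5: [if@1] (3 == 7)
step 6: [delta@root] false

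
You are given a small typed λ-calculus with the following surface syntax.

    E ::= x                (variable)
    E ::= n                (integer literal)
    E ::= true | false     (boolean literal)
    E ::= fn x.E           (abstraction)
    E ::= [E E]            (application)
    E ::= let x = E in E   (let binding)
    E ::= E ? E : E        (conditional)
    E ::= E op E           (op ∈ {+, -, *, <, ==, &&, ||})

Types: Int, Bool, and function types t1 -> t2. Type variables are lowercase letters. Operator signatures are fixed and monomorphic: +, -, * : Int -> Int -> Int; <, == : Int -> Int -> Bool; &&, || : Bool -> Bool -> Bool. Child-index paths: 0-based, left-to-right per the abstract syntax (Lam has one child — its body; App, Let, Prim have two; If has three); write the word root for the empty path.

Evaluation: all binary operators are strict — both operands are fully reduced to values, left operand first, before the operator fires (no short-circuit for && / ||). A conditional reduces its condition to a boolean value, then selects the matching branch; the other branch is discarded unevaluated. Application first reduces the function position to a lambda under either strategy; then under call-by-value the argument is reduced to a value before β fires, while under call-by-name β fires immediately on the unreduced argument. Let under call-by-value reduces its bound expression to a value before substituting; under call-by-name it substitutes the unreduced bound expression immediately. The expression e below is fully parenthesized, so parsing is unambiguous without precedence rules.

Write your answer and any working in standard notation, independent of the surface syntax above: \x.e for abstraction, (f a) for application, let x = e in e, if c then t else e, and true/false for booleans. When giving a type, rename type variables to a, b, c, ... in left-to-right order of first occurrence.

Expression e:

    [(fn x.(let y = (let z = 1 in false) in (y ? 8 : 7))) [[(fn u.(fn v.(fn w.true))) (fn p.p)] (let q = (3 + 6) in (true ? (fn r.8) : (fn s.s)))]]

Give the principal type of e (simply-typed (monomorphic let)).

Answer: Int

Working:
let z : Int
let y : Bool
y : Bool
  unify Bool ~ Bool
  unify Int ~ Int
\x._ : a -> Int
\w._ : d -> Bool
\v._ : c -> d -> Bool
\u._ : b -> c -> d -> Bool
p : e
\p._ : e -> e
  unify b -> c -> d -> Bool ~ (e -> e) -> f
  unify b ~ e -> e
  unify c -> d -> Bool ~ f
_ _ : c -> d -> Bool
  unify Int ~ Int
  unify Int ~ Int
let q : Int
  unify Bool ~ Bool
\r._ : g -> Int
s : h
\s._ : h -> h
  unify g -> Int ~ h -> h
  unify g ~ h
  unify Int ~ h
  unify c -> d -> Bool ~ (Int -> Int) -> i
  unify c ~ Int -> Int
  unify d -> Bool ~ i
_ _ : d -> Bool
  unify a -> Int ~ (d -> Bool) -> j
  unify a ~ d -> Bool
  unify Int ~ j
_ _ : Int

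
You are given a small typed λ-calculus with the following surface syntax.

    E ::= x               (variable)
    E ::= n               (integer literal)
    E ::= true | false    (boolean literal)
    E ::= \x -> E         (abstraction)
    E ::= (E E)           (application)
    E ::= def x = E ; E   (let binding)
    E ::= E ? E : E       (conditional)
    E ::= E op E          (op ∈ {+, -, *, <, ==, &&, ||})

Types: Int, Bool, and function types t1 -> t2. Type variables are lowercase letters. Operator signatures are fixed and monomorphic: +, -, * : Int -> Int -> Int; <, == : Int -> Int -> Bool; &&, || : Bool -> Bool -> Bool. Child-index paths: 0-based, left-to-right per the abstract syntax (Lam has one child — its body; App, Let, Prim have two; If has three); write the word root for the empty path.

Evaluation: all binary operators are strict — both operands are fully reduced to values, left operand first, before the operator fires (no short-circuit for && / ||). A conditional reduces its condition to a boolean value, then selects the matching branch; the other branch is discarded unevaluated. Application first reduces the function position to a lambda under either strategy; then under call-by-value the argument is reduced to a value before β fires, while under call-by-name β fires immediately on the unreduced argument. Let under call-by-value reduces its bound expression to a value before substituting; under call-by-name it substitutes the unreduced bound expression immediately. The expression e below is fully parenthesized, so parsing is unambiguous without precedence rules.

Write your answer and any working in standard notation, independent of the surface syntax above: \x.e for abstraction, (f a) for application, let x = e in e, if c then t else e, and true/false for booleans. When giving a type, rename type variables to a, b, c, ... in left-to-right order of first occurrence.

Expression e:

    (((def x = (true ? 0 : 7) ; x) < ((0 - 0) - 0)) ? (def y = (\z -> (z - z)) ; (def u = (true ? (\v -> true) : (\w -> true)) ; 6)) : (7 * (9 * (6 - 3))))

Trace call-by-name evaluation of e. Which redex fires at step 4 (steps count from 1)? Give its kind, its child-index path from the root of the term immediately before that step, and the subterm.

Working:
step 0: (if ((let x = (if true then 0 else 7) in x) < ((0 - 0) - 0)) then (let y = (\z.(z - z)) in (let u = (if true then (\v.true) else (\w.true)) in 6)) else (7 * (9 * (6 - 3))))
step 1: [let@0.0] (if ((if true then 0 else 7) < ((0 - 0) - 0)) then (let y = (\z.(z - z)) in (let u = (if true then (\v.true) else (\w.true)) in 6)) else (7 * (9 * (6 - 3))))
step 2: [if@0.0] (if (0 < ((0 - 0) - 0)) then (let y = (\z.(z - z)) in (let u = (if true then (\v.true) else (\w.true)) in 6)) else (7 * (9 * (6 - 3))))
step 3: [delta@0.1.0] (if (0 < (0 - 0)) then (let y = (\z.(z - z)) in (let u = (if true then (\v.true) else (\w.true)) in 6)) else (7 * (9 * (6 - 3))))
step 4: [delta@0.1] (if (0 < 0) then (let y = (\z.(z - z)) in (let u = (if true then (\v.true) else (\w.true)) in 6)) else (7 * (9 * (6 - 3))))

Answer: delta at 0.1 : (0 - 0)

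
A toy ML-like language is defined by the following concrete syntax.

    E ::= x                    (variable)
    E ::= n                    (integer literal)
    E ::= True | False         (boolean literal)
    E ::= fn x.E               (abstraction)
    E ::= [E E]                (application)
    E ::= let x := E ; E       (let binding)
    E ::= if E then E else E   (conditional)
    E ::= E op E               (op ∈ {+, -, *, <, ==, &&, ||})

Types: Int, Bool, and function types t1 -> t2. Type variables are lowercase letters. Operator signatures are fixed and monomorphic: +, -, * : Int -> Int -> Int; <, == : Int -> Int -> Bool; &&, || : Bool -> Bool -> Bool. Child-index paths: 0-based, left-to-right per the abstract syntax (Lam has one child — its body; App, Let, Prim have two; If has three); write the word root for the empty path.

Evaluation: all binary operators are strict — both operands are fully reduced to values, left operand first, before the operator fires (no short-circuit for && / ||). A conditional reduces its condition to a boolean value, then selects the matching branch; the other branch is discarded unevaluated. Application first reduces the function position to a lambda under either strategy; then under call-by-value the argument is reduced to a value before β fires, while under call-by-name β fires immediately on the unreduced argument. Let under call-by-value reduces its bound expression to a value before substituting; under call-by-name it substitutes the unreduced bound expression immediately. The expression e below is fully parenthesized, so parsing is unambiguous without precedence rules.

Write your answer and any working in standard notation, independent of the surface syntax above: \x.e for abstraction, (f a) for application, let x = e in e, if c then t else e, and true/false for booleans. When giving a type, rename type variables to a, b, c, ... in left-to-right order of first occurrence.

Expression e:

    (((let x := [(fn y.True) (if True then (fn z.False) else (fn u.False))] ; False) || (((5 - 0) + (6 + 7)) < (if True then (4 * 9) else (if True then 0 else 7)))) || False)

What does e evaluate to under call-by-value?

Answer: true

Derivation:
step 0: (((let x = ((\y.true) (if true then (\z.false) else (\u.false))) in false) || (((5 - 0) + (6 + 7)) < (if true then (4 * 9) else (if true then 0 else 7)))) || false)
step 1: [if@0.0.0.1] (((let x = ((\y.true) (\z.false)) in false) || (((5 - 0) + (6 + 7)) < (if true then (4 * 9) else (if true then 0 else 7)))) || false)
step 2: [beta@0.0.0] (((let x = true in false) || (((5 - 0) + (6 + 7)) < (if true then (4 * 9) else (if true then 0 else 7)))) || false)
step 3: [let@0.0] ((false || (((5 - 0) + (6 + 7)) < (if true then (4 * 9) else (if true then 0 else 7)))) || false)
step 4: [delta@0.1.0.0] ((false || ((5 + (6 + 7)) < (if true then (4 * 9) else (if true then 0 else 7)))) || false)
step 5: [delta@0.1.0.1] ((false || ((5 + 13) < (if true then (4 * 9) else (if true then 0 else 7)))) || false)
step 6: [delta@0.1.0] ((false || (18 < (if true then (4 * 9) else (if true then 0 else 7)))) || false)
step 7: [if@0.1.1] ((false || (18 < (4 * 9))) || false)
step 8: [delta@0.1.1] ((false || (18 < 36)) || false)
step 9: [delta@0.1] ((false || true) || false)
step 10: [delta@0] (true || false)
step 11: [delta@root] true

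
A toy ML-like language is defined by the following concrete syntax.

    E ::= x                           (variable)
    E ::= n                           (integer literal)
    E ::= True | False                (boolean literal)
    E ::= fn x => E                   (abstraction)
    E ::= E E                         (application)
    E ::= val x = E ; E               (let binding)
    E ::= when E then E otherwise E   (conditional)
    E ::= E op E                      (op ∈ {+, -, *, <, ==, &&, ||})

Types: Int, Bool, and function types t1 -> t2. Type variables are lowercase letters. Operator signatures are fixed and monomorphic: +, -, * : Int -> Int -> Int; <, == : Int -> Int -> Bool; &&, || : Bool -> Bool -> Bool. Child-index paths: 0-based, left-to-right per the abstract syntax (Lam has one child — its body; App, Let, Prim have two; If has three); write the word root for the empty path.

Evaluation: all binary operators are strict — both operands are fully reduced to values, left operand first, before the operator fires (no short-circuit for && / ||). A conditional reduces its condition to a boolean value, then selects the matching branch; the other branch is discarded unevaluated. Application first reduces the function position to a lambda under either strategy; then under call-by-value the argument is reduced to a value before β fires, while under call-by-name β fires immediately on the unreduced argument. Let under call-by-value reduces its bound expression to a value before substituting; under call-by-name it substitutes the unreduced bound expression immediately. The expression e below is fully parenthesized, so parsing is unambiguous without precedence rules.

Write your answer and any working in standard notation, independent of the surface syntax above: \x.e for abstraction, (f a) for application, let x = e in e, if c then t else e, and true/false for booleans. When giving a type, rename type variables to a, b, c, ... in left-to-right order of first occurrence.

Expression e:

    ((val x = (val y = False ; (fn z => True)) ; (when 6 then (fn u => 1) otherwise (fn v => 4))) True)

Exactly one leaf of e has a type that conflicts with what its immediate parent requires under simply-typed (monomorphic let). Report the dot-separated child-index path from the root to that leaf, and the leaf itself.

Answer: 0.1.0 : 6

Derivation:
let y : Bool
\z._ : a -> Bool
let x : a -> Bool
  unify Int ~ Bool
  FAIL: mismatch Int ~ Bool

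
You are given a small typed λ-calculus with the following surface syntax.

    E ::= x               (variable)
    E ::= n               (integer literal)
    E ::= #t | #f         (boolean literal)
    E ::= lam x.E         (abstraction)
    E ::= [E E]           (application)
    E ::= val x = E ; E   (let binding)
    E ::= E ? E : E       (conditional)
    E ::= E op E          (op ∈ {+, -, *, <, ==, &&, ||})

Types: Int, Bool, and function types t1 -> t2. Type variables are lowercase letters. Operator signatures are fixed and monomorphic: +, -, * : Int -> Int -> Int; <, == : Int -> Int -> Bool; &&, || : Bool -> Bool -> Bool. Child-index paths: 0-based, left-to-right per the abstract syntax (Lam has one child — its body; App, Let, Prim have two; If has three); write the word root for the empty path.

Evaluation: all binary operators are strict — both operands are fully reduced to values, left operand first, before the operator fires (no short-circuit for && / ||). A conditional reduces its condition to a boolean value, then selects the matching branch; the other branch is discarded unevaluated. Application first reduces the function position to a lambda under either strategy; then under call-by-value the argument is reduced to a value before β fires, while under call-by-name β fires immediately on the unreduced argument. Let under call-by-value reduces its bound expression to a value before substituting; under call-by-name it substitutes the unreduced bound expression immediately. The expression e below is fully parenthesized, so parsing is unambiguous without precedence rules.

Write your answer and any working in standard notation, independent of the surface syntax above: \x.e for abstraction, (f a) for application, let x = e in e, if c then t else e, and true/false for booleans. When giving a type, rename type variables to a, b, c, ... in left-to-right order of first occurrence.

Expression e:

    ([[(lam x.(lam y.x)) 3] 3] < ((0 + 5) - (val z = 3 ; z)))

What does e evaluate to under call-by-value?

Answer: false

Working:
step 0: ((((\x.(\y.x)) 3) 3) < ((0 + 5) - (let z = 3 in z)))
step 1: [beta@0.0] (((\y.3) 3) < ((0 + 5) - (let z = 3 in z)))
step 2: [beta@0] (3 < ((0 + 5) - (let z = 3 in z)))
step 3: [delta@1.0] (3 < (5 - (let z = 3 in z)))
step 4: [let@1.1] (3 < (5 - 3))
step 5: [delta@1] (3 < 2)
step 6: [delta@root] false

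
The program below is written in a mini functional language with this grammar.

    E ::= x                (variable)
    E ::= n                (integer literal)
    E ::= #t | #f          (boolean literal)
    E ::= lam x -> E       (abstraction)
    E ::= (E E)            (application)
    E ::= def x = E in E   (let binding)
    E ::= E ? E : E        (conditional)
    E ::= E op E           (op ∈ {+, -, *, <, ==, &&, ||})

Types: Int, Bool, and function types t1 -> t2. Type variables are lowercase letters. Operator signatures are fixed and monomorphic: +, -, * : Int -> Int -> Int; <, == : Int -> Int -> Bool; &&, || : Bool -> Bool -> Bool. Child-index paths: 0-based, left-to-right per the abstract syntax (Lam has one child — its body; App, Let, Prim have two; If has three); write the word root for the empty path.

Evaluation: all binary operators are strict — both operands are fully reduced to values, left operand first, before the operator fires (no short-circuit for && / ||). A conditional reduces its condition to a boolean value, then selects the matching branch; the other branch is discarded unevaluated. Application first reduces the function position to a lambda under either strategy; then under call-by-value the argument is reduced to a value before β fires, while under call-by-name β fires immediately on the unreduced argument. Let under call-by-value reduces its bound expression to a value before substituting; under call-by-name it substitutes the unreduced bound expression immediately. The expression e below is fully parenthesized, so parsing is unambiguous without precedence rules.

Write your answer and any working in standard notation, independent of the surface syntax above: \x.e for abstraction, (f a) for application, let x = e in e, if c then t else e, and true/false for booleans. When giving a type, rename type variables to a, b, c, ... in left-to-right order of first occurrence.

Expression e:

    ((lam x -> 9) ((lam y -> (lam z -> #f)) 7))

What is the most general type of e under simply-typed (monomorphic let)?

Answer: Int

Derivation:
\x._ : a -> Int
\z._ : c -> Bool
\y._ : b -> c -> Bool
  unify b -> c -> Bool ~ Int -> d
  unify b ~ Int
  unify c -> Bool ~ d
_ _ : c -> Bool
  unify a -> Int ~ (c -> Bool) -> e
  unify a ~ c -> Bool
  unify Int ~ e
_ _ : Int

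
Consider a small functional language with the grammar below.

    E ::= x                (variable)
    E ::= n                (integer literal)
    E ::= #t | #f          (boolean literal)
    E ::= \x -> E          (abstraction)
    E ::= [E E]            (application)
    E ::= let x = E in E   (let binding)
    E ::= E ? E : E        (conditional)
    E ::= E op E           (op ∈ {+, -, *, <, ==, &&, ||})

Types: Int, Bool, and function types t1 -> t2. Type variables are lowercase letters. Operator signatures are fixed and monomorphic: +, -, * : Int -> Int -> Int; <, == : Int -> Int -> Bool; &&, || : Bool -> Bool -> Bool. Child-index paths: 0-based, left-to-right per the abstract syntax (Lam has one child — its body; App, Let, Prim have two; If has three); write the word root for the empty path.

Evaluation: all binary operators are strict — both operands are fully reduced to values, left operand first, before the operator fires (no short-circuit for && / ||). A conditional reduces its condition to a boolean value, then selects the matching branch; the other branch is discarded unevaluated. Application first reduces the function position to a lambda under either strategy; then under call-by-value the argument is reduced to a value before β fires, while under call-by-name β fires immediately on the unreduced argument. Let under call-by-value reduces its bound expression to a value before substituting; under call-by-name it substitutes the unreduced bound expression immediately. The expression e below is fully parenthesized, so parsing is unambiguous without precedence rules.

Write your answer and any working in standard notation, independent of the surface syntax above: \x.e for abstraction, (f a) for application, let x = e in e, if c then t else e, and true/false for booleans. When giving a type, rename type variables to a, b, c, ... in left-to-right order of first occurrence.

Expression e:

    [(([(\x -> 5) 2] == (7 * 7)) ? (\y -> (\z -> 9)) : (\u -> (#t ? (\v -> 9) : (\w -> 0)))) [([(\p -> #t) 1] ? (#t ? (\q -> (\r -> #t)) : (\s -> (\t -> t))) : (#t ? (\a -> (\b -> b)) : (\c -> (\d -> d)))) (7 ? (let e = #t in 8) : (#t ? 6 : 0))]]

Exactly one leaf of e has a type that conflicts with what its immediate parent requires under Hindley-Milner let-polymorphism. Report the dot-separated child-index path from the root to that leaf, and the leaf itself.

Derivation:
\x._ : a -> Int
  unify a -> Int ~ Int -> b
  unify a ~ Int
  unify Int ~ b
_ _ : Int
  unify Int ~ Int
  unify Int ~ Int
  unify Int ~ Int
  unify Int ~ Int
  unify Bool ~ Bool
\z._ : d -> Int
\y._ : c -> d -> Int
  unify Bool ~ Bool
\v._ : f -> Int
\w._ : g -> Int
  unify f -> Int ~ g -> Int
  unify f ~ g
  unify Int ~ Int
\u._ : e -> g -> Int
  unify c -> d -> Int ~ e -> g -> Int
  unify c ~ e
  unify d -> Int ~ g -> Int
  unify d ~ g
  unify Int ~ Int
\p._ : h -> Bool
  unify h -> Bool ~ Int -> i
  unify h ~ Int
  unify Bool ~ i
_ _ : Bool
  unify Bool ~ Bool
  unify Bool ~ Bool
\r._ : k -> Bool
\q._ : j -> k -> Bool
t : m
\t._ : m -> m
\s._ : l -> m -> m
  unify j -> k -> Bool ~ l -> m -> m
  unify j ~ l
  unify k -> Bool ~ m -> m
  unify k ~ m
  unify Bool ~ m
  unify Bool ~ Bool
b : o
\b._ : o -> o
\a._ : n -> o -> o
d : q
\d._ : q -> q
\c._ : p -> q -> q
  unify n -> o -> o ~ p -> q -> q
  unify n ~ p
  unify o -> o ~ q -> q
  unify o ~ q
  unify q ~ q
  unify l -> Bool -> Bool ~ p -> q -> q
  unify l ~ p
  unify Bool -> Bool ~ q -> q
  unify Bool ~ q
  unify Bool ~ Bool
  unify Int ~ Bool
  FAIL: mismatch Int ~ Bool

Answer: 1.1.0 : 7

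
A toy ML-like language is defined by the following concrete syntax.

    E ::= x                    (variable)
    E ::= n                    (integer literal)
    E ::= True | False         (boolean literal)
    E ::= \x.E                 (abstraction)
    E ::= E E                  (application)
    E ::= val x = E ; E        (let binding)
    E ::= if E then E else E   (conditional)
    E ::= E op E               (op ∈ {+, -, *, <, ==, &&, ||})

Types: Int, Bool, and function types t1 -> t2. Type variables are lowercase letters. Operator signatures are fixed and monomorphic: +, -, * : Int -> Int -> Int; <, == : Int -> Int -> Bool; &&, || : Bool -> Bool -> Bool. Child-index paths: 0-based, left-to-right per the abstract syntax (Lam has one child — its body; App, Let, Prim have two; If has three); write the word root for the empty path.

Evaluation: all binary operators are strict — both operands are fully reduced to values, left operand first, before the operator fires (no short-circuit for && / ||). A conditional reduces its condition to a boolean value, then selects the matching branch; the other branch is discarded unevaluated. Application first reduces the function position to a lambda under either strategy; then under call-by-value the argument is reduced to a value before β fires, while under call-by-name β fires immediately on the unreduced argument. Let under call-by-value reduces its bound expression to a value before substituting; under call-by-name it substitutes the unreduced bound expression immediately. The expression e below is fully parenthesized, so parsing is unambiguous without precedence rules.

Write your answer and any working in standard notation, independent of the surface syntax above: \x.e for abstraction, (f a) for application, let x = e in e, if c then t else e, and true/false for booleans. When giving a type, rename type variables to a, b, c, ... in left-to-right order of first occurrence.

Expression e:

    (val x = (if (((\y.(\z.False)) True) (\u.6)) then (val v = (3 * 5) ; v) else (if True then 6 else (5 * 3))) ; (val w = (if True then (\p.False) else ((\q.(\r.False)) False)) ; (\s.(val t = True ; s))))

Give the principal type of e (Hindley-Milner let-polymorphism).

Trace:
\z._ : b -> Bool
\y._ : a -> b -> Bool
  unify a -> b -> Bool ~ Bool -> c
  unify a ~ Bool
  unify b -> Bool ~ c
_ _ : b -> Bool
\u._ : d -> Int
  unify b -> Bool ~ (d -> Int) -> e
  unify b ~ d -> Int
  unify Bool ~ e
_ _ : Bool
  unify Bool ~ Bool
  unify Int ~ Int
  unify Int ~ Int
let v : Int
v : Int
  unify Bool ~ Bool
  unify Int ~ Int
  unify Int ~ Int
  unify Int ~ Int
  unify Int ~ Int
let x : Int
  unify Bool ~ Bool
\p._ : f -> Bool
\r._ : h -> Bool
\q._ : g -> h -> Bool
  unify g -> h -> Bool ~ Bool -> i
  unify g ~ Bool
  unify h -> Bool ~ i
_ _ : h -> Bool
  unify f -> Bool ~ h -> Bool
  unify f ~ h
  unify Bool ~ Bool
let w : forall. h -> Bool
let t : Bool
s : j
\s._ : j -> j

Answer: a -> a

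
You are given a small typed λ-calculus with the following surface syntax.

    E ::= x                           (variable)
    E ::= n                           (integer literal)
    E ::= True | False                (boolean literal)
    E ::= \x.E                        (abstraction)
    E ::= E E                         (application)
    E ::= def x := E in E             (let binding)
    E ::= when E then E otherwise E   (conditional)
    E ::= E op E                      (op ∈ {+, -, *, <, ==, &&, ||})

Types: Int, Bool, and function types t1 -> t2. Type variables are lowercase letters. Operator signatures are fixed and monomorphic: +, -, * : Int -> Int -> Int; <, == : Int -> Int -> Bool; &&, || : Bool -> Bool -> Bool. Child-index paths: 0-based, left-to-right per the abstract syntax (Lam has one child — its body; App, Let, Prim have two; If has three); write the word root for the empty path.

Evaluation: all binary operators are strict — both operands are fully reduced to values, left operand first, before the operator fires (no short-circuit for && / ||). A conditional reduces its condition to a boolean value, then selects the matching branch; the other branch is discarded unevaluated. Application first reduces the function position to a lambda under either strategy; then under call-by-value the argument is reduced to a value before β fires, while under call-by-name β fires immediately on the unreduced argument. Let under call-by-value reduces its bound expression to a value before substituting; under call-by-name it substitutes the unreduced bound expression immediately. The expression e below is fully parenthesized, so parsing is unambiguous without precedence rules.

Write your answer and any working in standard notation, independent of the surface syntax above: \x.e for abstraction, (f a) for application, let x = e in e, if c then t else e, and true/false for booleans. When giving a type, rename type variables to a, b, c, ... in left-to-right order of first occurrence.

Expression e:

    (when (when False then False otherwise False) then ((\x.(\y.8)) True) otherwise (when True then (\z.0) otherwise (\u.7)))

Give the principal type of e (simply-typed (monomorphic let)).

Answer: a -> Int

Trace:
  unify Bool ~ Bool
  unify Bool ~ Bool
  unify Bool ~ Bool
\y._ : b -> Int
\x._ : a -> b -> Int
  unify a -> b -> Int ~ Bool -> c
  unify a ~ Bool
  unify b -> Int ~ c
_ _ : b -> Int
  unify Bool ~ Bool
\z._ : d -> Int
\u._ : e -> Int
  unify d -> Int ~ e -> Int
  unify d ~ e
  unify Int ~ Int
  unify b -> Int ~ e -> Int
  unify b ~ e
  unify Int ~ Int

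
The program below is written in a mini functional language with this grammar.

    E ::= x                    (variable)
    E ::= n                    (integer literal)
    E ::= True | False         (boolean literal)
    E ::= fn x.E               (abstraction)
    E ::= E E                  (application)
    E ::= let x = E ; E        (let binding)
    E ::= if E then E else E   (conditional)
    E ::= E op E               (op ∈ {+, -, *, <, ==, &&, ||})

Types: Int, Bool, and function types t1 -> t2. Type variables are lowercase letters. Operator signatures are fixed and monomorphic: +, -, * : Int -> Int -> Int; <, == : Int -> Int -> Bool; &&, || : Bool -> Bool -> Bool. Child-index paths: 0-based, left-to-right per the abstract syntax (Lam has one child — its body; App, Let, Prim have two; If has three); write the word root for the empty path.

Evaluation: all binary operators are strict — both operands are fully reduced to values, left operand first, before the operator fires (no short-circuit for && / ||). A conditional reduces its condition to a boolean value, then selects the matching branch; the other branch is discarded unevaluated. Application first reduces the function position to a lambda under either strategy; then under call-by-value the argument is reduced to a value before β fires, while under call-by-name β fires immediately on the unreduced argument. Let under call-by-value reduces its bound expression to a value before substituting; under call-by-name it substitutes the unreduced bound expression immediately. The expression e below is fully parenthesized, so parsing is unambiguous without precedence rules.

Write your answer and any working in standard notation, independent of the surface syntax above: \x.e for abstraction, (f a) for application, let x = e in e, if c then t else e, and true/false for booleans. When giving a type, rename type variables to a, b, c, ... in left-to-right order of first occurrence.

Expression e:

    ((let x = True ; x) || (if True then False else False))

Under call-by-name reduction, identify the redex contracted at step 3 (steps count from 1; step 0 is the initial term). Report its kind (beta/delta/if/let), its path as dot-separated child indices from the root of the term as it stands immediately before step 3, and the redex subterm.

Derivation:
step 0: ((let x = true in x) || (if true then false else false))
step 1: [let@0] (true || (if true then false else false))
step 2: [if@1] (true || false)
step 3: [delta@root] true

Answer: delta at root : (true || false)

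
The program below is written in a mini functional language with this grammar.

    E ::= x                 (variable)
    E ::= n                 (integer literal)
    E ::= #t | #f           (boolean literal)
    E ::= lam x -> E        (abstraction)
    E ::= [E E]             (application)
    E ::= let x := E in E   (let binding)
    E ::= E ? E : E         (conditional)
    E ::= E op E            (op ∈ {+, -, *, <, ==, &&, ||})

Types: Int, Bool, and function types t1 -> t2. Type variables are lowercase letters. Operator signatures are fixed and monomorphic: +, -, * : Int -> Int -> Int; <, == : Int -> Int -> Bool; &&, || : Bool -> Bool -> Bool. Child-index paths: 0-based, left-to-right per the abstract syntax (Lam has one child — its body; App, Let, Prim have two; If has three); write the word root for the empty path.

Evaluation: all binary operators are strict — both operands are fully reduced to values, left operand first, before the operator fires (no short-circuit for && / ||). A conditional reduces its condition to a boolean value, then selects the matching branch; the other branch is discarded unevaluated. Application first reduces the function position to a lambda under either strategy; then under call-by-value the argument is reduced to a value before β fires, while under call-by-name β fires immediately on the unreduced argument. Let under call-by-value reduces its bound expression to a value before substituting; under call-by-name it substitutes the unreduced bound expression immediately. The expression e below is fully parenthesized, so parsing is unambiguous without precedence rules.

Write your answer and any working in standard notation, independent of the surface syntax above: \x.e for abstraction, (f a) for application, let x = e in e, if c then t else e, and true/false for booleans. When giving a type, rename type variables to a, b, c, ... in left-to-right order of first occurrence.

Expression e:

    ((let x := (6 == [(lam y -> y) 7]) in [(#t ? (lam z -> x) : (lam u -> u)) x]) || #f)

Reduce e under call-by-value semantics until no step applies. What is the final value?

Answer: false

Working:
step 0: ((let x = (6 == ((\y.y) 7)) in ((if true then (\z.x) else (\u.u)) x)) || false)
step 1: [beta@0.0.1] ((let x = (6 == 7) in ((if true then (\z.x) else (\u.u)) x)) || false)
step 2: [delta@0.0] ((let x = false in ((if true then (\z.x) else (\u.u)) x)) || false)
step 3: [let@0] (((if true then (\z.false) else (\u.u)) false) || false)
step 4: [if@0.0] (((\z.false) false) || false)
step 5: [beta@0] (false || false)
step 6: [delta@root] false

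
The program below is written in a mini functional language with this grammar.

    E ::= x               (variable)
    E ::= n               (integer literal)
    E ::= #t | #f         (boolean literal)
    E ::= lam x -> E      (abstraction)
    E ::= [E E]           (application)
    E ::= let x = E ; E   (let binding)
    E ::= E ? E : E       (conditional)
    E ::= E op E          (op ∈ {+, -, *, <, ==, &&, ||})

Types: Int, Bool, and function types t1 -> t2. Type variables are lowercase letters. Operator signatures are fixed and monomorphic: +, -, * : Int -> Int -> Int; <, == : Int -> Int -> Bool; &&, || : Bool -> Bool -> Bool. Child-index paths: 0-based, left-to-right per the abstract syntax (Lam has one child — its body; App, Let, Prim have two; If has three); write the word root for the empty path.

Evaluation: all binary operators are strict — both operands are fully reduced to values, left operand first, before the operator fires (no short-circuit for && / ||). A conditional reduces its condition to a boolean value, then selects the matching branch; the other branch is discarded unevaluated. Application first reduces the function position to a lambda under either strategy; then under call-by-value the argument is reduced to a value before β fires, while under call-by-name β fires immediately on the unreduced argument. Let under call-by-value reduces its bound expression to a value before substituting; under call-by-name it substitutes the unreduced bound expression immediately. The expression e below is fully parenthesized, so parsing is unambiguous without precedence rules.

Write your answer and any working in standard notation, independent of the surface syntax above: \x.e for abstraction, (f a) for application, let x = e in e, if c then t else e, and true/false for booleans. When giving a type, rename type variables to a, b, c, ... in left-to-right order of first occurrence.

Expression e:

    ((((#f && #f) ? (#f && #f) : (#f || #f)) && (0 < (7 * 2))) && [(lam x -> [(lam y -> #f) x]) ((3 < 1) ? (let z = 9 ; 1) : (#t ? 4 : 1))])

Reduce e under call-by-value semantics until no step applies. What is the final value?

Answer: false

Trace:
step 0: (((if (false && false) then (false && false) else (false || false)) && (0 < (7 * 2))) && ((\x.((\y.false) x)) (if (3 < 1) then (let z = 9 in 1) else (if true then 4 else 1))))
step 1: [delta@0.0.0] (((if false then (false && false) else (false || false)) && (0 < (7 * 2))) && ((\x.((\y.false) x)) (if (3 < 1) then (let z = 9 in 1) else (if true then 4 else 1))))
step 2: [if@0.0] (((false || false) && (0 < (7 * 2))) && ((\x.((\y.false) x)) (if (3 < 1) then (let z = 9 in 1) else (if true then 4 else 1))))
step 3: [delta@0.0] ((false && (0 < (7 * 2))) && ((\x.((\y.false) x)) (if (3 < 1) then (let z = 9 in 1) else (if true then 4 else 1))))
step 4: [delta@0.1.1] ((false && (0 < 14)) && ((\x.((\y.false) x)) (if (3 < 1) then (let z = 9 in 1) else (if true then 4 else 1))))
step 5: [delta@0.1] ((false && true) && ((\x.((\y.false) x)) (if (3 < 1) then (let z = 9 in 1) else (if true then 4 else 1))))
step 6: [delta@0] (false && ((\x.((\y.false) x)) (if (3 < 1) then (let z = 9 in 1) else (if true then 4 else 1))))
step 7: [delta@1.1.0] (false && ((\x.((\y.false) x)) (if false then (let z = 9 in 1) else (if true then 4 else 1))))
step 8: [if@1.1] (false && ((\x.((\y.false) x)) (if true then 4 else 1)))
step 9: [if@1.1] (false && ((\x.((\y.false) x)) 4))
step 10: [beta@1] (false && ((\y.false) 4))
step 11: [beta@1] (false && false)
step 12: [delta@root] false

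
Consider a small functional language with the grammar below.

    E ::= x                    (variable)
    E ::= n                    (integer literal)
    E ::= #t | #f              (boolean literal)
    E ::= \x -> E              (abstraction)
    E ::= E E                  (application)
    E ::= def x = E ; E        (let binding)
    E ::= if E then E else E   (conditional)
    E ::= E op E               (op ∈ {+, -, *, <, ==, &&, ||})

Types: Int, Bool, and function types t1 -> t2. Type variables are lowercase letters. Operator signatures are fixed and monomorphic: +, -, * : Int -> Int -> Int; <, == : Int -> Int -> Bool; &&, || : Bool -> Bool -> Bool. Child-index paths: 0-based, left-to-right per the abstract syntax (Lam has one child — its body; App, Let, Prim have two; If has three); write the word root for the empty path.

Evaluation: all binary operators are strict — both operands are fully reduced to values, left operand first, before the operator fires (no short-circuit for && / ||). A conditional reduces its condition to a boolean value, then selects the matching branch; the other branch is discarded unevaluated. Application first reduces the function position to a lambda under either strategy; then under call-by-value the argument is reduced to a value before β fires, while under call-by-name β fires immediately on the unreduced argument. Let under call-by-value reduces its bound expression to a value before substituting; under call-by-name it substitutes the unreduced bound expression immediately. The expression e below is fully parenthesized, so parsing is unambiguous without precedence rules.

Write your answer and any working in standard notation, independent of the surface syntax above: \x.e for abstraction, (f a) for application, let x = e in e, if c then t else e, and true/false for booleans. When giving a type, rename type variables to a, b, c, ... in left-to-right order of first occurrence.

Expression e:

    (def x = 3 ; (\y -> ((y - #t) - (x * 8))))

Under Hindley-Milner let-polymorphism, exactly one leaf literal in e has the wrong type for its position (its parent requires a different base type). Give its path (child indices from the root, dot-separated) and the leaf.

Trace:
let x : Int
y : a
  unify a ~ Int
  unify Bool ~ Int
  FAIL: mismatch Bool ~ Int

Answer: 1.0.0.1 : true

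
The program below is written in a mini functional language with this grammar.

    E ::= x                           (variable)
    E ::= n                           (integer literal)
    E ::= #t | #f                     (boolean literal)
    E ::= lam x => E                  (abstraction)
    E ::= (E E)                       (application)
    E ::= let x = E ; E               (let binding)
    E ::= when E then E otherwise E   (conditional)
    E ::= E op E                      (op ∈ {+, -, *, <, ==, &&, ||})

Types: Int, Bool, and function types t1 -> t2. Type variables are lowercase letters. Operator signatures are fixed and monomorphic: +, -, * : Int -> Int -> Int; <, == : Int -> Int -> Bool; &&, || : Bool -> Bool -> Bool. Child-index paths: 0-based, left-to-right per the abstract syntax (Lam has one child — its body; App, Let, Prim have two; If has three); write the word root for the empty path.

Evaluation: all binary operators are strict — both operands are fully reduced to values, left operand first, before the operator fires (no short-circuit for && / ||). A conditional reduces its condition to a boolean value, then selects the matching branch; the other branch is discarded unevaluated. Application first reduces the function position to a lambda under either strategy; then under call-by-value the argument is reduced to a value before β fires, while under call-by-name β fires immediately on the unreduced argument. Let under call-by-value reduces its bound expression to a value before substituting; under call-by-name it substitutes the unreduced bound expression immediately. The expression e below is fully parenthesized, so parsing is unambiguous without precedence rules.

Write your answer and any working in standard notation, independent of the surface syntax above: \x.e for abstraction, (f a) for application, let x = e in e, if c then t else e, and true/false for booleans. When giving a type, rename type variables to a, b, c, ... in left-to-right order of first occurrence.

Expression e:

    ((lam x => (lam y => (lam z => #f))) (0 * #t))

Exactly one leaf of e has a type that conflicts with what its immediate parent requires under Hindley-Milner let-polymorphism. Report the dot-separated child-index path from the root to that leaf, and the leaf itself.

Working:
\z._ : c -> Bool
\y._ : b -> c -> Bool
\x._ : a -> b -> c -> Bool
  unify Int ~ Int
  unify Bool ~ Int
  FAIL: mismatch Bool ~ Int

Answer: 1.1 : true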